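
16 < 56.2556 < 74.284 True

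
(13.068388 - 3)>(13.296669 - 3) False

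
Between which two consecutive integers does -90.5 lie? -91 and -90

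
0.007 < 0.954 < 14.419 True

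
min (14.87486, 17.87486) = 14.87486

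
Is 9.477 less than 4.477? No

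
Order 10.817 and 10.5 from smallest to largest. 10.5, 10.817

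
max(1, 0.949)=1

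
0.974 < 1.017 True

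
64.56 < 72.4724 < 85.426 True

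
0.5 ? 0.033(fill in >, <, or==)>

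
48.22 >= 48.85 False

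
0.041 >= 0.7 False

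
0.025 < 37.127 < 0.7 False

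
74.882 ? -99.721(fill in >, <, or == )>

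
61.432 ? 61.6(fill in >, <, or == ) <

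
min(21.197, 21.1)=21.1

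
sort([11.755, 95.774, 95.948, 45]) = [11.755, 45, 95.774, 95.948]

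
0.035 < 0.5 True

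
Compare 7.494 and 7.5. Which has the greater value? 7.5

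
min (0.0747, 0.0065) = 0.0065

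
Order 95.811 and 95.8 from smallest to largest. 95.8, 95.811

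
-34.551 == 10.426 False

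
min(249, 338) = 249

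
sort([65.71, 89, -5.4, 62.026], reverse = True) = [89, 65.71, 62.026, -5.4]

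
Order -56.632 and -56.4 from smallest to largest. -56.632, -56.4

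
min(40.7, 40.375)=40.375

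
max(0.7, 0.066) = 0.7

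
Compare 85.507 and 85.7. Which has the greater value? 85.7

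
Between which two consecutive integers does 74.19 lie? 74 and 75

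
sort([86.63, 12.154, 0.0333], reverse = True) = [86.63, 12.154, 0.0333]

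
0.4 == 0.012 False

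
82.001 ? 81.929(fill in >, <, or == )>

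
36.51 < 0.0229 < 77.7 False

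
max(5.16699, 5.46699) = 5.46699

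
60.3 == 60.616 False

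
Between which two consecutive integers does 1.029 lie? 1 and 2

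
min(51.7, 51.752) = 51.7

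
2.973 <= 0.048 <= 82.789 False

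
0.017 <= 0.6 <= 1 True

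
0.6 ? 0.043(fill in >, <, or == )>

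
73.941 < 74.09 True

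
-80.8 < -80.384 True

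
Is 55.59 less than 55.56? No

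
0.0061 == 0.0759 False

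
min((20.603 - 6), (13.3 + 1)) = 14.3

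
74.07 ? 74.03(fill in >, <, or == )>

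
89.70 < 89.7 False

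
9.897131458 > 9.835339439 True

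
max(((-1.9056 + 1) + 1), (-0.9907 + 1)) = 0.0944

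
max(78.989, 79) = 79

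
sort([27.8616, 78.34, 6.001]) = [6.001, 27.8616, 78.34]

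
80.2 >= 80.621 False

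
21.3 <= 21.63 True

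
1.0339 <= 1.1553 True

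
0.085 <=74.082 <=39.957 False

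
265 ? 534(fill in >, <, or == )<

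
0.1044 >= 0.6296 False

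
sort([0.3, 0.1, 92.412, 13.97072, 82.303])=[0.1, 0.3, 13.97072, 82.303, 92.412]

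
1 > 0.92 True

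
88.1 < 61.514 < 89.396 False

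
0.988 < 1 True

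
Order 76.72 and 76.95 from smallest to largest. 76.72, 76.95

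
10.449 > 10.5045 False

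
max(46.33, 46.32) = 46.33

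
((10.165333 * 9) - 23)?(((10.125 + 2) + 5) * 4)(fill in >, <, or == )<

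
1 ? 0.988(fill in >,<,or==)>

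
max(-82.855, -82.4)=-82.4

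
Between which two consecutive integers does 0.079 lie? 0 and 1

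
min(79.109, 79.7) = 79.109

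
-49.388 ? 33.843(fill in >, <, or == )<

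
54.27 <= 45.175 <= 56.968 False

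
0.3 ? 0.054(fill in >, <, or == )>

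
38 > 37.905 True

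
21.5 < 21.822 True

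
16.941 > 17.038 False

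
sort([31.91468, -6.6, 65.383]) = [-6.6, 31.91468, 65.383]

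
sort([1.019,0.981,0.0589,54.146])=[0.0589,0.981,1.019,54.146]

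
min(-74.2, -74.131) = -74.2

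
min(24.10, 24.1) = 24.10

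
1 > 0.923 True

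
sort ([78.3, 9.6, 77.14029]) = [9.6, 77.14029, 78.3]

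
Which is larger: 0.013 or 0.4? 0.4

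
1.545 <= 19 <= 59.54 True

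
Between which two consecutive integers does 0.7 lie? 0 and 1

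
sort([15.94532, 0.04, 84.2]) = [0.04, 15.94532, 84.2]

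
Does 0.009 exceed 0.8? No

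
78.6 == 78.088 False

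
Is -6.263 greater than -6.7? Yes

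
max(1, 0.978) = 1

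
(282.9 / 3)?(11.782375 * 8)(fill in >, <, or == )>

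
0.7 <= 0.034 False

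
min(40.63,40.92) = 40.63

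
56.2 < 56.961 True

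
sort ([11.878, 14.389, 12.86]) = [11.878, 12.86, 14.389]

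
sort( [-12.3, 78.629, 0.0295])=[-12.3, 0.0295, 78.629]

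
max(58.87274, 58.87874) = 58.87874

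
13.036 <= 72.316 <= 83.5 True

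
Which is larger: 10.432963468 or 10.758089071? 10.758089071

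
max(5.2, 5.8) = 5.8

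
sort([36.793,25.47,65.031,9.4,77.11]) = [9.4,25.47,36.793,65.031,77.11]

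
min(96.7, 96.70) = 96.7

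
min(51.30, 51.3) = 51.30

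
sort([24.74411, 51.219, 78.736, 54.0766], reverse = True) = [78.736, 54.0766, 51.219, 24.74411]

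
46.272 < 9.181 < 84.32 False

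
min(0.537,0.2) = 0.2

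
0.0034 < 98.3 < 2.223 False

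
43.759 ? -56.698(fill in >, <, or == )>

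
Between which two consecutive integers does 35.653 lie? 35 and 36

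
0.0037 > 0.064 False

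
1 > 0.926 True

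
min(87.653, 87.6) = 87.6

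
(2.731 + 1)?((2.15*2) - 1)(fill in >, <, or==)>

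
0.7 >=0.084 True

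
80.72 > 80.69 True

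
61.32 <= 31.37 False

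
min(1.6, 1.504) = 1.504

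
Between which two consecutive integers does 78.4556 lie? 78 and 79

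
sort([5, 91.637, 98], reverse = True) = [98, 91.637, 5]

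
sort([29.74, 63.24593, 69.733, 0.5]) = [0.5, 29.74, 63.24593, 69.733]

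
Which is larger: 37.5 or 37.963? 37.963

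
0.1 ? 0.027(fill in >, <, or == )>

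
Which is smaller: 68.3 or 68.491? 68.3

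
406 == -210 False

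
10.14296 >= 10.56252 False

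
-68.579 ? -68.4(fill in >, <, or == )<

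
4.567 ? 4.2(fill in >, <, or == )>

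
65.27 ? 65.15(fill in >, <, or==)>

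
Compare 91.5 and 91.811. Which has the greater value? 91.811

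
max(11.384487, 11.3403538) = 11.384487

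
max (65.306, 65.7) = 65.7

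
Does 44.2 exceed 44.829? No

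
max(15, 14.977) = 15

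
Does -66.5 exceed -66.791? Yes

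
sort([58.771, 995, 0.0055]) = [0.0055, 58.771, 995]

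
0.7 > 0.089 True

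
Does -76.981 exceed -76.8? No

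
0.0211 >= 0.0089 True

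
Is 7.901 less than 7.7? No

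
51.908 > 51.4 True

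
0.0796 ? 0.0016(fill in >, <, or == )>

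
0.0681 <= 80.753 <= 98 True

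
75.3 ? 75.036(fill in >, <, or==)>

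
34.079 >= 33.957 True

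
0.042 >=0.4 False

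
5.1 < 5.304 True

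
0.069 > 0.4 False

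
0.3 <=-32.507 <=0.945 False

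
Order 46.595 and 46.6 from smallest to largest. 46.595,46.6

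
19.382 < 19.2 False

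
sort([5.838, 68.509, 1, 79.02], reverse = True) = [79.02, 68.509, 5.838, 1]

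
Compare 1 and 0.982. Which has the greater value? 1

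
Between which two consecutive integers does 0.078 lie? 0 and 1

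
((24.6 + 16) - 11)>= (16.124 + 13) True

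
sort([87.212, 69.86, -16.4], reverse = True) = [87.212, 69.86, -16.4]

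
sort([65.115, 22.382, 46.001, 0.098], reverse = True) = [65.115, 46.001, 22.382, 0.098]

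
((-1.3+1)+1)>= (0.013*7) True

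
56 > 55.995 True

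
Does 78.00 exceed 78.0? No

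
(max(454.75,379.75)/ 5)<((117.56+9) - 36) False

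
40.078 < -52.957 False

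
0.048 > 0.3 False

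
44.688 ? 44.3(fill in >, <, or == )>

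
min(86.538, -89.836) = -89.836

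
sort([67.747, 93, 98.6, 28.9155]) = [28.9155, 67.747, 93, 98.6]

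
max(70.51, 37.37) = 70.51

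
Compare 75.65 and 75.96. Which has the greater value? 75.96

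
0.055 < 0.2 True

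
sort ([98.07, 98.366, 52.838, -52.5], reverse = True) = [98.366, 98.07, 52.838, -52.5]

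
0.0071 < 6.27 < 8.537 True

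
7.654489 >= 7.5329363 True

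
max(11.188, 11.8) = 11.8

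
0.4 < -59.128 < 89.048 False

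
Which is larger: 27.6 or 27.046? 27.6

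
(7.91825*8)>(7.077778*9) False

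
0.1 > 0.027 True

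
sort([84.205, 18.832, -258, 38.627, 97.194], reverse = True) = [97.194, 84.205, 38.627, 18.832, -258]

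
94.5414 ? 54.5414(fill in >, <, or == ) >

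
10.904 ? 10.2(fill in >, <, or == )>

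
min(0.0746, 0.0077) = 0.0077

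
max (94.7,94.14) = 94.7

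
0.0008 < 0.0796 True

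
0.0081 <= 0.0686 True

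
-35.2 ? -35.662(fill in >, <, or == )>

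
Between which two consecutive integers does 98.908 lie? 98 and 99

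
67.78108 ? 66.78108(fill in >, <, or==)>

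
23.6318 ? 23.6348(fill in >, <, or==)<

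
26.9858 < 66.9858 True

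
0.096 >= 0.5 False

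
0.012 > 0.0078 True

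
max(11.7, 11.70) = 11.70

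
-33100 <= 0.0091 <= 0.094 True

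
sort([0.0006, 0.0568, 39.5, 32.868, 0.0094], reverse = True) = [39.5, 32.868, 0.0568, 0.0094, 0.0006]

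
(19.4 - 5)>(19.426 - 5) False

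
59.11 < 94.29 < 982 True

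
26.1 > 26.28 False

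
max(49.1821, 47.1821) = 49.1821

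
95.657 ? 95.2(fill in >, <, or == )>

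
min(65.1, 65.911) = 65.1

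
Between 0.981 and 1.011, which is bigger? 1.011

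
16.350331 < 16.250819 False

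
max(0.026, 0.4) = 0.4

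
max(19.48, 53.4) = 53.4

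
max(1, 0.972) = 1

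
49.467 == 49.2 False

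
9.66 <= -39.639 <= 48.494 False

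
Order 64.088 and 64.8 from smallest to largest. 64.088, 64.8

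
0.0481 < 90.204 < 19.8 False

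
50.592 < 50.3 False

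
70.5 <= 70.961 True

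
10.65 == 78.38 False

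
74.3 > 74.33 False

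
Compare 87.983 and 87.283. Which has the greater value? 87.983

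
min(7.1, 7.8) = 7.1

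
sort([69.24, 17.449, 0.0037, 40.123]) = [0.0037, 17.449, 40.123, 69.24]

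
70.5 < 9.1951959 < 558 False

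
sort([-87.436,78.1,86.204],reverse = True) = [86.204,78.1,-87.436]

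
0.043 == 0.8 False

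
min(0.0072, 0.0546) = 0.0072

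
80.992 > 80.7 True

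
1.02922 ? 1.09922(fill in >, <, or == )<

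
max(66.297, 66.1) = 66.297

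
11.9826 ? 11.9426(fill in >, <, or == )>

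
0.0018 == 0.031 False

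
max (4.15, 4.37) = 4.37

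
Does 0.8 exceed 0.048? Yes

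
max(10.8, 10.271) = 10.8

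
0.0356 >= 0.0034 True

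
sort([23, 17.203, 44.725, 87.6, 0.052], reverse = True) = [87.6, 44.725, 23, 17.203, 0.052]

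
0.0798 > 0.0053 True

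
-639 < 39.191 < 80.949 True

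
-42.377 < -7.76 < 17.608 True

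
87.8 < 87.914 True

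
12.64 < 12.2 False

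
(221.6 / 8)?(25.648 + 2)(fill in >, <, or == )>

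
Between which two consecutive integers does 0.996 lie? 0 and 1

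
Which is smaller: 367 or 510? 367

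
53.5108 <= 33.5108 False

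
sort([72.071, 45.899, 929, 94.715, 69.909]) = [45.899, 69.909, 72.071, 94.715, 929]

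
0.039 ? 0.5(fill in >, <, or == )<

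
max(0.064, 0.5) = 0.5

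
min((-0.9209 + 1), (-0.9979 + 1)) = 0.0021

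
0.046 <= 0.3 True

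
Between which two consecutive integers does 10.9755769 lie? 10 and 11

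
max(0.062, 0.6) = 0.6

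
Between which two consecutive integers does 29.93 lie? 29 and 30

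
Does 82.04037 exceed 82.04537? No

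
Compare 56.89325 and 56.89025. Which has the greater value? 56.89325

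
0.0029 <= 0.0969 True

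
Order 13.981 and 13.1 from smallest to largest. 13.1, 13.981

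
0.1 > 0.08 True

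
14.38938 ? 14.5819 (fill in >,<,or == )<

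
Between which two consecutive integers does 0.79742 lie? 0 and 1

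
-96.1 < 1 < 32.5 True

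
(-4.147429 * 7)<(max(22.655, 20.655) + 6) True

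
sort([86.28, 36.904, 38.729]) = [36.904, 38.729, 86.28]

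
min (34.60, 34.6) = 34.60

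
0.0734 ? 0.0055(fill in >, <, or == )>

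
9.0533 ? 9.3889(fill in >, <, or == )<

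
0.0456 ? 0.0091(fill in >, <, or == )>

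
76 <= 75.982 False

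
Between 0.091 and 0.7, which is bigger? 0.7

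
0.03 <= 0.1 True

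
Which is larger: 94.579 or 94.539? 94.579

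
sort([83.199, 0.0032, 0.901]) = [0.0032, 0.901, 83.199]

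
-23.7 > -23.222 False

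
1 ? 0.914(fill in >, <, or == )>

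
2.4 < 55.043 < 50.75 False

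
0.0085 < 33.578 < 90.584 True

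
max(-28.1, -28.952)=-28.1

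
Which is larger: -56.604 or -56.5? -56.5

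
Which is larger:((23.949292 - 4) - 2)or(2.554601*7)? ((23.949292 - 4) - 2)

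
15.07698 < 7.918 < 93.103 False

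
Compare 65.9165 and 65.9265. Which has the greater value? 65.9265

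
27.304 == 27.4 False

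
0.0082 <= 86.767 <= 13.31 False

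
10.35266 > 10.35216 True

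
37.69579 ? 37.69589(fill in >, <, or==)<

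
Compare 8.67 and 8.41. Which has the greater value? 8.67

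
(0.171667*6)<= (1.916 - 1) False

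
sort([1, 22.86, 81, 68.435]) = [1, 22.86, 68.435, 81]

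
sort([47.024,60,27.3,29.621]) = [27.3,29.621,47.024,60]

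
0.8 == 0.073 False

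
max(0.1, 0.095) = 0.1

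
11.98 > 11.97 True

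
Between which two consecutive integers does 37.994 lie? 37 and 38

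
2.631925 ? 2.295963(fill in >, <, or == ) >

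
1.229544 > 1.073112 True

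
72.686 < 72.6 False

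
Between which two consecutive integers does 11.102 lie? 11 and 12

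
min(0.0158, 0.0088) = 0.0088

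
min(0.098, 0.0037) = 0.0037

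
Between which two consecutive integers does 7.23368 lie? 7 and 8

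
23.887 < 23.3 False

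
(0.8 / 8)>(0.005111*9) True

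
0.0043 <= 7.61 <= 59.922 True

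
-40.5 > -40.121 False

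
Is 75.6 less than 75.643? Yes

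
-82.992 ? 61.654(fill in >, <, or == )<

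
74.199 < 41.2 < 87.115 False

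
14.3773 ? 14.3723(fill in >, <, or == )>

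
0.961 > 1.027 False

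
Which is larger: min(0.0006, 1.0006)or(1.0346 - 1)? (1.0346 - 1)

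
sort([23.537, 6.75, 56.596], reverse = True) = [56.596, 23.537, 6.75]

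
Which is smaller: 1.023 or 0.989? 0.989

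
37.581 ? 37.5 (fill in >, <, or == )>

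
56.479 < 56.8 True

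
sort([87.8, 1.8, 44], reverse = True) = [87.8, 44, 1.8]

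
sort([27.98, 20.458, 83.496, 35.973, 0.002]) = [0.002, 20.458, 27.98, 35.973, 83.496]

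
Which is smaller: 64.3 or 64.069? 64.069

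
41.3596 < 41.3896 True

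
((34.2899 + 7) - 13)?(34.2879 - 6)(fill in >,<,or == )>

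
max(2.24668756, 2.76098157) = 2.76098157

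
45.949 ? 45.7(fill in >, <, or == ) >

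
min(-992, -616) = -992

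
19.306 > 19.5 False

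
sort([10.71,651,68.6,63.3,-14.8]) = [-14.8,10.71,63.3,68.6,651]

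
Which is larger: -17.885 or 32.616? 32.616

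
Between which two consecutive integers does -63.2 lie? -64 and -63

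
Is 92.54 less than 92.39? No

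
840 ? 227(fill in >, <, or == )>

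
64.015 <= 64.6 True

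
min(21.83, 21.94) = 21.83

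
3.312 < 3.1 False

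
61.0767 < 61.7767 True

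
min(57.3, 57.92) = 57.3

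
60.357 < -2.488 False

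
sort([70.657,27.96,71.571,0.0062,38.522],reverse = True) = [71.571,70.657,38.522,27.96,0.0062]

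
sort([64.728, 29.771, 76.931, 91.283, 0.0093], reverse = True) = [91.283, 76.931, 64.728, 29.771, 0.0093]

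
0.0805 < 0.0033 False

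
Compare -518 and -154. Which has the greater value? -154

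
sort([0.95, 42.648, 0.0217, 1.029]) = [0.0217, 0.95, 1.029, 42.648]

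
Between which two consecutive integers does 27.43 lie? 27 and 28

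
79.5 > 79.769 False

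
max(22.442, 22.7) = 22.7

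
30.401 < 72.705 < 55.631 False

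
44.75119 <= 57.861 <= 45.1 False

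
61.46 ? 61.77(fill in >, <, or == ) <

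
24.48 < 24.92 True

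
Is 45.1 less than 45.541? Yes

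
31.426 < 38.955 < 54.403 True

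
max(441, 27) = 441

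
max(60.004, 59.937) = 60.004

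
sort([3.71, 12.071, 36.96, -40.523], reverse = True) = [36.96, 12.071, 3.71, -40.523]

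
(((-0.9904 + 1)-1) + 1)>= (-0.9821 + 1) False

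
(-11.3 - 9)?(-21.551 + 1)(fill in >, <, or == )>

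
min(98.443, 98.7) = 98.443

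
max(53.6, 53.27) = 53.6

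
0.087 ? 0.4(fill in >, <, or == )<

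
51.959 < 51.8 False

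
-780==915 False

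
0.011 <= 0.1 True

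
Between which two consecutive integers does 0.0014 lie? 0 and 1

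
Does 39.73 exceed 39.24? Yes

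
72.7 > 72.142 True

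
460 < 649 True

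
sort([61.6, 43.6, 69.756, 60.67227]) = [43.6, 60.67227, 61.6, 69.756]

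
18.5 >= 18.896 False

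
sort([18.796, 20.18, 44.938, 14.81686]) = [14.81686, 18.796, 20.18, 44.938]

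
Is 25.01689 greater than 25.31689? No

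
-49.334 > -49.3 False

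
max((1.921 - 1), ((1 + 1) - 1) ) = 1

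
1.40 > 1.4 False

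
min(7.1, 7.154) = 7.1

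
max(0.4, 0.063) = 0.4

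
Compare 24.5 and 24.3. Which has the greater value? 24.5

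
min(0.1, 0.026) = 0.026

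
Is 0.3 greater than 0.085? Yes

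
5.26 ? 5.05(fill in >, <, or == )>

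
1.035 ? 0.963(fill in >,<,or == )>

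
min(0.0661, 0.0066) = 0.0066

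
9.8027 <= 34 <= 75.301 True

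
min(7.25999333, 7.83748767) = 7.25999333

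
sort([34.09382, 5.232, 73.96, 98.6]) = [5.232, 34.09382, 73.96, 98.6]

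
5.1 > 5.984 False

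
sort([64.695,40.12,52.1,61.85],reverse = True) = [64.695,61.85,52.1,40.12]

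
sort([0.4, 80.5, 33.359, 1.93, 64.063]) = [0.4, 1.93, 33.359, 64.063, 80.5]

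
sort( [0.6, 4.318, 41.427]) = [0.6, 4.318, 41.427]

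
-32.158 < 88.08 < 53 False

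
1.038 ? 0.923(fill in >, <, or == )>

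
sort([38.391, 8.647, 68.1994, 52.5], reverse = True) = [68.1994, 52.5, 38.391, 8.647]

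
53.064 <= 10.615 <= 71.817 False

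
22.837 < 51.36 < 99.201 True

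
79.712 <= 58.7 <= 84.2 False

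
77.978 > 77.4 True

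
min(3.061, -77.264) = -77.264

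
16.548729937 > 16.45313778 True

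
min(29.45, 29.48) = 29.45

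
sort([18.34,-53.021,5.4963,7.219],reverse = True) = [18.34,7.219,5.4963,-53.021]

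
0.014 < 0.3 True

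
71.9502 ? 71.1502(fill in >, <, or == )>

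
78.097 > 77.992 True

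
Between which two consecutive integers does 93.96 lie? 93 and 94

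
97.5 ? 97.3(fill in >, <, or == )>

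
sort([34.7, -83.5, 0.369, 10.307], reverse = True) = [34.7, 10.307, 0.369, -83.5]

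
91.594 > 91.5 True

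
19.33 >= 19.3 True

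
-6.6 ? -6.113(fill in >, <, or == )<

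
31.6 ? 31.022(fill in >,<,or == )>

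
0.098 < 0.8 True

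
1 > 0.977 True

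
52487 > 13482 True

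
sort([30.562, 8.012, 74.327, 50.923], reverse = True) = [74.327, 50.923, 30.562, 8.012]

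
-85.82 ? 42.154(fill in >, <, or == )<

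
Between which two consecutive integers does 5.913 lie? 5 and 6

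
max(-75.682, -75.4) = -75.4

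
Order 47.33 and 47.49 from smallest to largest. 47.33, 47.49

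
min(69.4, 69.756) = 69.4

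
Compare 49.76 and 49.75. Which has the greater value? 49.76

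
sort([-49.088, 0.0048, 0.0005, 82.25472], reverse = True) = [82.25472, 0.0048, 0.0005, -49.088]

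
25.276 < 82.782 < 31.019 False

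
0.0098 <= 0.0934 True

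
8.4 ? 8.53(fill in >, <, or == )<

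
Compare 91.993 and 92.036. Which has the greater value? 92.036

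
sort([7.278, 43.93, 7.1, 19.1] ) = [7.1, 7.278, 19.1, 43.93]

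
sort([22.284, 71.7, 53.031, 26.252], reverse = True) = [71.7, 53.031, 26.252, 22.284]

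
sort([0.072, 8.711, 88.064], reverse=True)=[88.064, 8.711, 0.072]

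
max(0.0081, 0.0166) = 0.0166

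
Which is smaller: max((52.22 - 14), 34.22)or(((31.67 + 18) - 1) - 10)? max((52.22 - 14), 34.22)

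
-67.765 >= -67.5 False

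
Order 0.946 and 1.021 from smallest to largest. 0.946, 1.021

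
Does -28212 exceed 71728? No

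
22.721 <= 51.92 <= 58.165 True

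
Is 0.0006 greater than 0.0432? No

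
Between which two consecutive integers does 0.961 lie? 0 and 1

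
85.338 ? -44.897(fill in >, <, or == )>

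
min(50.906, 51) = 50.906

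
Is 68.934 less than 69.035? Yes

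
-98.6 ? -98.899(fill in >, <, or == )>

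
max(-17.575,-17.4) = -17.4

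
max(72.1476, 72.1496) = 72.1496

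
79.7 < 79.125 False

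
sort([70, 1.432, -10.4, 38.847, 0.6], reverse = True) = [70, 38.847, 1.432, 0.6, -10.4]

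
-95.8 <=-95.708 True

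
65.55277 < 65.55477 True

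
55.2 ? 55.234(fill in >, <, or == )<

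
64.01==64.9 False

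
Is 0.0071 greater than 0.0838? No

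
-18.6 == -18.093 False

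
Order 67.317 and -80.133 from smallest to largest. -80.133, 67.317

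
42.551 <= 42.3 False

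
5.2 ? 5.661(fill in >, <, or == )<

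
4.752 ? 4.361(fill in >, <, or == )>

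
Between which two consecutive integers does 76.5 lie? 76 and 77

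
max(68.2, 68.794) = 68.794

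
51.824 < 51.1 False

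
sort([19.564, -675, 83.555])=[-675, 19.564, 83.555]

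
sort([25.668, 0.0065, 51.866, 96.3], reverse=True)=[96.3, 51.866, 25.668, 0.0065]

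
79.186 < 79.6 True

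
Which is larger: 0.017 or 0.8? 0.8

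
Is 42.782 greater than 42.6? Yes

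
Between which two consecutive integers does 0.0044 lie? 0 and 1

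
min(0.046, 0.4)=0.046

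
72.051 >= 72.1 False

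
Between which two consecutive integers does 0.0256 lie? 0 and 1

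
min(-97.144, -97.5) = -97.5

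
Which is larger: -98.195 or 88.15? 88.15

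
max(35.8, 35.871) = 35.871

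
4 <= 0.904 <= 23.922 False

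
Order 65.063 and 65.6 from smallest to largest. 65.063, 65.6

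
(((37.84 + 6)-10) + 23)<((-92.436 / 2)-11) False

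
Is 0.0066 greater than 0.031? No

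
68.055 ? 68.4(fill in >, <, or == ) <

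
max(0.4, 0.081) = 0.4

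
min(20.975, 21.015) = 20.975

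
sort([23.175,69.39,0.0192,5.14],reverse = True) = [69.39,23.175,5.14,0.0192]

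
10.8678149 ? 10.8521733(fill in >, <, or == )>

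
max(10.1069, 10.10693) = 10.10693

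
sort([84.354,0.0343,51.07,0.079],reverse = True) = [84.354,51.07,0.079,0.0343]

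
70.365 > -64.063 True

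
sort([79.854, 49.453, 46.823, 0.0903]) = [0.0903, 46.823, 49.453, 79.854]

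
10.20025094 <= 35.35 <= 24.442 False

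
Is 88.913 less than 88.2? No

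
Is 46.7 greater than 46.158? Yes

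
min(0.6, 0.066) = 0.066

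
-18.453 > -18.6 True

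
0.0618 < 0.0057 False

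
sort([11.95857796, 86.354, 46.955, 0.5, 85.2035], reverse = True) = [86.354, 85.2035, 46.955, 11.95857796, 0.5]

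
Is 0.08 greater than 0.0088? Yes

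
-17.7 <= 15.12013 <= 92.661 True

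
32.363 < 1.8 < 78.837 False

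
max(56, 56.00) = 56.00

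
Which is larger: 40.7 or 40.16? 40.7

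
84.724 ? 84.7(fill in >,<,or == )>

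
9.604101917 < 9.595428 False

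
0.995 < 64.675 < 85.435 True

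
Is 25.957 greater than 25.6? Yes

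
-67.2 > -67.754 True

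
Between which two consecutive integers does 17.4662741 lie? 17 and 18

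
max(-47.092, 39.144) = 39.144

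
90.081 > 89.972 True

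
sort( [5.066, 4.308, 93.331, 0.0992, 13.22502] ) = [0.0992, 4.308, 5.066, 13.22502, 93.331]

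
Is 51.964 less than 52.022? Yes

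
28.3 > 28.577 False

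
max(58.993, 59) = 59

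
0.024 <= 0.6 True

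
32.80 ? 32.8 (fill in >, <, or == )==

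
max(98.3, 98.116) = 98.3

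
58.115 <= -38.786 False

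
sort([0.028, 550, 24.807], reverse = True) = [550, 24.807, 0.028]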